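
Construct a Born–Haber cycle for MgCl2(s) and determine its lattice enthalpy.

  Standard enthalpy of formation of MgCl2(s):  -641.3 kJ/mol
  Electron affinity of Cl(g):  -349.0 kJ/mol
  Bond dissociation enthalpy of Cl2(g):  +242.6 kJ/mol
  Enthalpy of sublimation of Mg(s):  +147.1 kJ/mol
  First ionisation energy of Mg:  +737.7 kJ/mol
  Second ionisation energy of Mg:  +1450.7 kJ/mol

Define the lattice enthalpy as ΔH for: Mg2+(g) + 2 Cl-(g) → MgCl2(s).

ΔHf° = 1·ΔHsub + 1·(ΣIE) + 1·D(Cl2) + 2·EA + U
-641.3 = 1·(+147.1) + 1·(+2188.4) + 1·(+242.6) + 2·(-349.0) + U
U = -641.3 − (+1880.1) = -2521.4 kJ/mol

U = -2521.4 kJ/mol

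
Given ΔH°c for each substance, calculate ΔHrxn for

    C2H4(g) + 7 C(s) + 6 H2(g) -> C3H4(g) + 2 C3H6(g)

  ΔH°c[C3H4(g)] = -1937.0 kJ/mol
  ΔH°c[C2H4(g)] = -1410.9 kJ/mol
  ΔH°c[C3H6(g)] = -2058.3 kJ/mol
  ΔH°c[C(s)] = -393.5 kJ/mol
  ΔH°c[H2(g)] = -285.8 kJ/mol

ΔHrxn = 173.4 kJ/mol

With combustion enthalpies, reactants minus products:
= [1·(-1410.9) + 7·(-393.5) + 6·(-285.8)] − [1·(-1937.0) + 2·(-2058.3)]
= 173.4 kJ/mol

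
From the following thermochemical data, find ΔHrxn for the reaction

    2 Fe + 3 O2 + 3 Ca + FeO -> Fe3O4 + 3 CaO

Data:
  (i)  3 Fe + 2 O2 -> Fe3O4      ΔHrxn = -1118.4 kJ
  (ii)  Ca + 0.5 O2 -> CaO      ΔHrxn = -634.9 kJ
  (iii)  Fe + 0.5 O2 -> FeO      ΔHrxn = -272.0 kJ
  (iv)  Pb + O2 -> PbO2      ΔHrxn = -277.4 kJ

ΔHrxn = -2751.1 kJ

(i) as written (Fe3O4 already on the product side): -1118.4 kJ
(ii) × 3 (×3 to match 3 CaO in the target): (3)·(-634.9) = -1904.7 kJ
(iii) reversed (reverse to put FeO on the reactant side): +272.0 kJ
(iv): not needed (Pb appears nowhere else).
Summing the manipulated equations, ΔHrxn = (-1118.4) + (-1904.7) + (+272.0) = -2751.1 kJ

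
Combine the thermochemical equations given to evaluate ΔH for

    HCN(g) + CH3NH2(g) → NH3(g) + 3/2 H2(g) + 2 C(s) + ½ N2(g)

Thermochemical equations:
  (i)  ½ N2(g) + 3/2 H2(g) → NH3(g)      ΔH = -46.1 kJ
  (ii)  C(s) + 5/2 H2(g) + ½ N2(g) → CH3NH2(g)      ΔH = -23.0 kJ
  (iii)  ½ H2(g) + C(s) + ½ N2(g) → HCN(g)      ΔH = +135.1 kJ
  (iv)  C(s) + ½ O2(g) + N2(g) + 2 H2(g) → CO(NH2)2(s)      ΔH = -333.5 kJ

(i) as written: -46.1 kJ
(ii) reversed: +23.0 kJ
(iii) reversed: -135.1 kJ
(iv): not needed.
Combining the equations, ΔH = (-46.1) + (+23.0) + (-135.1) = -158.2 kJ

ΔH = -158.2 kJ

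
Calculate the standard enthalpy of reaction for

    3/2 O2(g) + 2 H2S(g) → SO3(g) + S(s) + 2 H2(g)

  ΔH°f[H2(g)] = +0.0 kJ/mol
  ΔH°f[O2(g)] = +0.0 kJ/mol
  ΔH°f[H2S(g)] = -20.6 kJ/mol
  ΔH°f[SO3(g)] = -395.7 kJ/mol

ΔHrxn = -354.5 kJ/mol

Products: 1·(-395.7) + 1·(+0.0) + 2·(+0.0) = -395.7
Reactants: 3/2·(+0.0) + 2·(-20.6) = -41.2
ΔHrxn = (-395.7) − (-41.2) = -354.5 kJ/mol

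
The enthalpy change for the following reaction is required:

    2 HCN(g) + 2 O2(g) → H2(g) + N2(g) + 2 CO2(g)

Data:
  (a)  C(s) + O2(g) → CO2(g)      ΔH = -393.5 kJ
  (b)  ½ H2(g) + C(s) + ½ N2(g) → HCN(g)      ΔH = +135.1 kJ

(a) × 2: (2)·(-393.5) = -787.0 kJ
(b) reversed and × 2: (-2)·(+135.1) = -270.2 kJ
Since enthalpy is a state function, ΔH = (2)·(-393.5) + (-2)·(+135.1) = -1057.2 kJ

ΔH = -1057.2 kJ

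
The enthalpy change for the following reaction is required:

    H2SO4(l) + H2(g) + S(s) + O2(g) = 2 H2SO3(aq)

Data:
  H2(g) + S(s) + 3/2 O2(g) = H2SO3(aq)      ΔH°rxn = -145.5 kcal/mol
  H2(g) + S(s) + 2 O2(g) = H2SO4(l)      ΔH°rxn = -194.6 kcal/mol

equation 1 × 2: (2)·(-145.5) = -291.0 kcal/mol
equation 2 reversed: +194.6 kcal/mol
Combining the equations, ΔH°rxn = (-291.0) + (+194.6) = -96.4 kcal/mol

ΔH°rxn = -96.4 kcal/mol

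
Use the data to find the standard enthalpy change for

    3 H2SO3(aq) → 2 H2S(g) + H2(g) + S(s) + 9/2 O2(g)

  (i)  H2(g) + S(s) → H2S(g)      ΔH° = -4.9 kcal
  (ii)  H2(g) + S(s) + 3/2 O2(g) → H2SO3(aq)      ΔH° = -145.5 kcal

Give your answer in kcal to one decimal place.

ΔH° = 426.7 kcal

(i) × 2: (2)·(-4.9) = -9.8 kcal
(ii) reversed and × 3: (-3)·(-145.5) = +436.5 kcal
By Hess's law, ΔH° = (2)·(-4.9) + (-3)·(-145.5) = 426.7 kcal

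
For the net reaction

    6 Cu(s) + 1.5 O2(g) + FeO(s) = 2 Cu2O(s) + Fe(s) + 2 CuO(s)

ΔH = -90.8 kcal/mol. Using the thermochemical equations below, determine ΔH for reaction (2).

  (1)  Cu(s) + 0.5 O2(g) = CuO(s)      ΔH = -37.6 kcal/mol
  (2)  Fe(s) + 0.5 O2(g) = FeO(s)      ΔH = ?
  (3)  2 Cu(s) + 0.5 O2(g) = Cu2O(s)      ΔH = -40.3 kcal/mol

ΔH = -65.0 kcal/mol

(1) × 2: (2)·(-37.6) = -75.2 kcal/mol
(2) reversed: contributes −x
(3) × 2: (2)·(-40.3) = -80.6 kcal/mol
-90.8 = (-75.2) + (-80.6) − x
x = (-90.8 − (-155.8)) / (-1) = -65.0 kcal/mol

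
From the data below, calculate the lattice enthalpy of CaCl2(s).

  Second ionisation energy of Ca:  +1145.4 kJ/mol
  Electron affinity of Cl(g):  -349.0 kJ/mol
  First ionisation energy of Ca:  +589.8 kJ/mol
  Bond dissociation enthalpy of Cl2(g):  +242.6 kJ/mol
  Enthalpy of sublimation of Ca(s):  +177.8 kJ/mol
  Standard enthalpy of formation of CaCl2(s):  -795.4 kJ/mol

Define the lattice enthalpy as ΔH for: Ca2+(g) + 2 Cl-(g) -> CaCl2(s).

ΔHf° = 1·ΔHsub + 1·(ΣIE) + 1·D(Cl2) + 2·EA + U
-795.4 = 1·(+177.8) + 1·(+1735.2) + 1·(+242.6) + 2·(-349.0) + U
U = -795.4 − (+1457.6) = -2253.0 kJ/mol

U = -2253.0 kJ/mol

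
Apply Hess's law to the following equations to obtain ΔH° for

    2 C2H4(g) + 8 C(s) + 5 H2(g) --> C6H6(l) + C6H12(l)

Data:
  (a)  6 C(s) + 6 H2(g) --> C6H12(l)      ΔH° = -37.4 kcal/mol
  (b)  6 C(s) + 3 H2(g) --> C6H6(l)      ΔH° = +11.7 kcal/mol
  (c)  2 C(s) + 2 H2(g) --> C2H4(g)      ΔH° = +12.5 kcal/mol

ΔH° = -50.7 kcal/mol

(a) as written (C6H12(l) already on the product side): -37.4 kcal/mol
(b) as written (C6H6(l) already on the product side): +11.7 kcal/mol
(c) reversed and × 2 (reverse to put C2H4(g) on the reactant side; scale by 2 for the 2 C2H4(g)): (-2)·(+12.5) = -25.0 kcal/mol
ΔH° = (1)·(-37.4) + (1)·(+11.7) + (-2)·(+12.5) = -50.7 kcal/mol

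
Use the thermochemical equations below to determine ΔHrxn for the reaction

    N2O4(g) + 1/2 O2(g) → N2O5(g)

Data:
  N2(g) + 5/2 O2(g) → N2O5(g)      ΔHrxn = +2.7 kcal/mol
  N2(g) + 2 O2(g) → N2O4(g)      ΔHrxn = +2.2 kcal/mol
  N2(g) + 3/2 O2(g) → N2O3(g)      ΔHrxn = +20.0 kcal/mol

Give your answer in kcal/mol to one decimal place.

equation 1 as written: +2.7 kcal/mol
equation 2 reversed: -2.2 kcal/mol
equation 3: not needed.
ΔHrxn = (1)·(+2.7) + (-1)·(+2.2) = 0.5 kcal/mol

ΔHrxn = 0.5 kcal/mol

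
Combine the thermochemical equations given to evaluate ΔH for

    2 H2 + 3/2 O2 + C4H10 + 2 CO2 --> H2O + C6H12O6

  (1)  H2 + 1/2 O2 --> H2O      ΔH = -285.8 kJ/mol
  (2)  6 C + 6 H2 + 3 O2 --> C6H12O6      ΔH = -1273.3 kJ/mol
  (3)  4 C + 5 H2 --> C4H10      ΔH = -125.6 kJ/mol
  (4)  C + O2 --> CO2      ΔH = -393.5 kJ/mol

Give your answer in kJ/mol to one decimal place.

(1) as written: -285.8 kJ/mol
(2) as written: -1273.3 kJ/mol
(3) reversed: +125.6 kJ/mol
(4) reversed and × 2: (-2)·(-393.5) = +787.0 kJ/mol
ΔH = (1)·(-285.8) + (1)·(-1273.3) + (-1)·(-125.6) + (-2)·(-393.5) = -646.5 kJ/mol

ΔH = -646.5 kJ/mol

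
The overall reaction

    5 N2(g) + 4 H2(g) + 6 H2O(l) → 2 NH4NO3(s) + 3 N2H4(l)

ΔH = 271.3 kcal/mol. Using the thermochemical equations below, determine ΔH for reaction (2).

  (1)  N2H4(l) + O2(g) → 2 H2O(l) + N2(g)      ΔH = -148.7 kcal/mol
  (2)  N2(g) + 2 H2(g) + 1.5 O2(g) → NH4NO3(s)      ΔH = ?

ΔH = -87.4 kcal/mol

(1) reversed and × 3 (reverse to put N2H4(l) on the product side; scale by 3 for the 3 N2H4(l)): (-3)·(-148.7) = +446.1 kcal/mol
(2) × 2 (×2 to match 2 NH4NO3(s) in the target): contributes 2·x
+271.3 = (+446.1) + 2·x
x = (+271.3 − (+446.1)) / (2) = -87.4 kcal/mol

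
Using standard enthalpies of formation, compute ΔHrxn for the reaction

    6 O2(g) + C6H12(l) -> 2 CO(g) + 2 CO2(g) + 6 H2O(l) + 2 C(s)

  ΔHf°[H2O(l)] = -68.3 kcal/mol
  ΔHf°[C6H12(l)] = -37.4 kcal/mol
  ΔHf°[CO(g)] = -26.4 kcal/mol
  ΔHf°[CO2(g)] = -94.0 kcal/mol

ΔH°rxn = Σ nΔHf°(products) − Σ nΔHf°(reactants).
Products: 2·(-26.4) + 2·(-94.0) + 6·(-68.3) + 2·(+0.0) = -650.6
Reactants: 6·(+0.0) + 1·(-37.4) = -37.4
ΔHrxn = (-650.6) − (-37.4) = -613.2 kcal/mol

ΔHrxn = -613.2 kcal/mol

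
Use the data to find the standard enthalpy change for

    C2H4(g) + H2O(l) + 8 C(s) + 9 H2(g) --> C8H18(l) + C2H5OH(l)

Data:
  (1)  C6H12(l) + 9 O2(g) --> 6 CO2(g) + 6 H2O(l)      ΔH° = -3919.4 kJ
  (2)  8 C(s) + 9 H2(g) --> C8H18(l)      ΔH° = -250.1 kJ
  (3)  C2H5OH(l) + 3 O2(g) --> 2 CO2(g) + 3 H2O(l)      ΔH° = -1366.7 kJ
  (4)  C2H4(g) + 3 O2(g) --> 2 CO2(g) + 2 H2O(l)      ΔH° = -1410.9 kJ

ΔH° = -294.3 kJ

(1): not needed (C6H12(l) appears nowhere else).
(2) as written (C8H18(l) already on the product side): -250.1 kJ
(3) reversed (reverse to put C2H5OH(l) on the product side): +1366.7 kJ
(4) as written (C2H4(g) already on the reactant side): -1410.9 kJ
ΔH° = (-250.1) + (+1366.7) + (-1410.9) = -294.3 kJ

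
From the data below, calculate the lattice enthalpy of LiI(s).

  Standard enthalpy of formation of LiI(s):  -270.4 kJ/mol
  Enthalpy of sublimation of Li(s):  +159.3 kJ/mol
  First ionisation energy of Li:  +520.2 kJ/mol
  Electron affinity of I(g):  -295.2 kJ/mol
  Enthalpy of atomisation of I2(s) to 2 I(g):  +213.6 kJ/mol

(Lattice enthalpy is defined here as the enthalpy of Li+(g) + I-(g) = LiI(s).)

ΔHf° = 1·ΔHsub + 1·(ΣIE) + 1/2·D(I2) + 1·EA + U
-270.4 = 1·(+159.3) + 1·(+520.2) + 1/2·(+213.6) + 1·(-295.2) + U
U = -270.4 − (+491.1) = -761.5 kJ/mol

U = -761.5 kJ/mol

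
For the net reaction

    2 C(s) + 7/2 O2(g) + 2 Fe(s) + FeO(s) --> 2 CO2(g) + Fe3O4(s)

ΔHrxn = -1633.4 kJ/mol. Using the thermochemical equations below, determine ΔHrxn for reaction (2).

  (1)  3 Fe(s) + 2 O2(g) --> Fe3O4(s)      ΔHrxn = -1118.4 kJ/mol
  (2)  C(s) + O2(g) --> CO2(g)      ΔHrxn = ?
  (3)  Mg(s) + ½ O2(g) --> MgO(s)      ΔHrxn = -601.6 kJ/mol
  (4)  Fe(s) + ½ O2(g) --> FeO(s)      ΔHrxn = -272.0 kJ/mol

ΔHrxn = -393.5 kJ/mol

(1) as written: -1118.4 kJ/mol
(2) × 2: contributes 2·x
(3): not needed.
(4) reversed: +272.0 kJ/mol
-1633.4 = (-1118.4) + (+272.0) + 2·x
x = (-1633.4 − (-846.4)) / (2) = -393.5 kJ/mol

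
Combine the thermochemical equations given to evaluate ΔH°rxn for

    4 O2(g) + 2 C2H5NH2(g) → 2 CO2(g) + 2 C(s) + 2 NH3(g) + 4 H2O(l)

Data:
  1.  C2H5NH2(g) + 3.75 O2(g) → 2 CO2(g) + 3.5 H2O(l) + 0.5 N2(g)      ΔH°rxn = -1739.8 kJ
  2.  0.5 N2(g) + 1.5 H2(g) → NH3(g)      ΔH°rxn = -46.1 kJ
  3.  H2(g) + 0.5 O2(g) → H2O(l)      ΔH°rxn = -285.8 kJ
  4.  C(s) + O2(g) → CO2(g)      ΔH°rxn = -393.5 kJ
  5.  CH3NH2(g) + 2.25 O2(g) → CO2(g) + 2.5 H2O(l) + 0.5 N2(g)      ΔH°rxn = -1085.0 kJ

eq. 1 × 2 (×2 to match 2 C2H5NH2(g) in the target): (2)·(-1739.8) = -3479.6 kJ
eq. 2 × 2 (scale by 2 for the 2 NH3(g)): (2)·(-46.1) = -92.2 kJ
eq. 3 reversed and × 3: (-3)·(-285.8) = +857.4 kJ
eq. 4 reversed and × 2 (C(s) must end up as a product; scale by 2 for the 2 C(s)): (-2)·(-393.5) = +787.0 kJ
eq. 5: not needed (CH3NH2(g) appears nowhere else).
ΔH°rxn = (2)·(-1739.8) + (2)·(-46.1) + (-3)·(-285.8) + (-2)·(-393.5) = -1927.4 kJ

ΔH°rxn = -1927.4 kJ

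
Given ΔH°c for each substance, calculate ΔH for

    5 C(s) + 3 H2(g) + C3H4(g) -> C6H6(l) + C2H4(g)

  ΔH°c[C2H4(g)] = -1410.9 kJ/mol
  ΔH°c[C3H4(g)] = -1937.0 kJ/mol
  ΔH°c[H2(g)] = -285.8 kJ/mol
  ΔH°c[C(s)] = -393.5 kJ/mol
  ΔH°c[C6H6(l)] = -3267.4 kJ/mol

With combustion enthalpies, reactants minus products:
= [5·(-393.5) + 3·(-285.8) + 1·(-1937.0)] − [1·(-3267.4) + 1·(-1410.9)]
= -83.6 kJ/mol

ΔH = -83.6 kJ/mol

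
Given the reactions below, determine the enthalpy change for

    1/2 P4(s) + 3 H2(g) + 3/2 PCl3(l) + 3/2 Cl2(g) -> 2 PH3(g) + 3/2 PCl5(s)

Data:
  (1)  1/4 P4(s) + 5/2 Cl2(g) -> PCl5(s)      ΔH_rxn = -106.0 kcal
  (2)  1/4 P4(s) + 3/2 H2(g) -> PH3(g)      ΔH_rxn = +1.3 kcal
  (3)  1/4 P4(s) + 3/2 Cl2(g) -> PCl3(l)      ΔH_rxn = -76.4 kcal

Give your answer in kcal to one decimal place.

ΔH_rxn = -41.8 kcal

(1) × 3/2: (3/2)·(-106.0) = -159.0 kcal
(2) × 2: (2)·(+1.3) = +2.6 kcal
(3) reversed and × 3/2: (-3/2)·(-76.4) = +114.6 kcal
ΔH_rxn = (3/2)·(-106.0) + (2)·(+1.3) + (-3/2)·(-76.4) = -41.8 kcal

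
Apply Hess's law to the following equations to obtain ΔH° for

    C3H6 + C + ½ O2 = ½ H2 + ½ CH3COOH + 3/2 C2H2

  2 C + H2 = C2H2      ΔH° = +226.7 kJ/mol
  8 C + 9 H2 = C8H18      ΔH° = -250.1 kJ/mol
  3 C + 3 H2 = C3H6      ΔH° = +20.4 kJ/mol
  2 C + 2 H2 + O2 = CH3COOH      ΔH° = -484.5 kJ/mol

equation 1 × 3/2 (×3/2 to match 3/2 C2H2 in the target): (3/2)·(+226.7) = +340.05 kJ/mol
equation 2: not needed (C8H18 appears nowhere else).
equation 3 reversed (C3H6 must end up as a reactant): -20.4 kJ/mol
equation 4 × 1/2 (×1/2 to match 1/2 CH3COOH in the target): (1/2)·(-484.5) = -242.25 kJ/mol
Combining the equations, ΔH° = (3/2)·(+226.7) + (-1)·(+20.4) + (1/2)·(-484.5) = 77.4 kJ/mol

ΔH° = 77.4 kJ/mol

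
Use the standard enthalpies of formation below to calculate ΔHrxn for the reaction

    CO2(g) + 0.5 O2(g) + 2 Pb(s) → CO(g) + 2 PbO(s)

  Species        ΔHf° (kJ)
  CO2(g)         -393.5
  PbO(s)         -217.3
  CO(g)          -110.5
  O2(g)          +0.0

ΔHrxn = -151.6 kJ

Products: 1·(-110.5) + 2·(-217.3) = -545.1
Reactants: 1·(-393.5) + 1/2·(+0.0) + 2·(+0.0) = -393.5
ΔHrxn = (-545.1) − (-393.5) = -151.6 kJ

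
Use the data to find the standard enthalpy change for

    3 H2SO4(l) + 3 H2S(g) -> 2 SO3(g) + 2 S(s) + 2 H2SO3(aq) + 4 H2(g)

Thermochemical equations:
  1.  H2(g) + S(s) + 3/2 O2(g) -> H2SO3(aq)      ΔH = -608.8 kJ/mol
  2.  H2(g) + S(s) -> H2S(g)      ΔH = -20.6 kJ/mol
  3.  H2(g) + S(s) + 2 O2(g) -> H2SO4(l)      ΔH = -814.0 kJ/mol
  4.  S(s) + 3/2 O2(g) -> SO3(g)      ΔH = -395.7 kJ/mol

eq. 1 × 2 (scale by 2 for the 2 H2SO3(aq)): (2)·(-608.8) = -1217.6 kJ/mol
eq. 2 reversed and × 3 (H2S(g) must end up as a reactant; scale by 3 for the 3 H2S(g)): (-3)·(-20.6) = +61.8 kJ/mol
eq. 3 reversed and × 3 (H2SO4(l) must end up as a reactant; ×3 to match 3 H2SO4(l) in the target): (-3)·(-814.0) = +2442.0 kJ/mol
eq. 4 × 2 (×2 to match 2 SO3(g) in the target): (2)·(-395.7) = -791.4 kJ/mol
Summing the manipulated equations, ΔH = (-1217.6) + (+61.8) + (+2442.0) + (-791.4) = 494.8 kJ/mol

ΔH = 494.8 kJ/mol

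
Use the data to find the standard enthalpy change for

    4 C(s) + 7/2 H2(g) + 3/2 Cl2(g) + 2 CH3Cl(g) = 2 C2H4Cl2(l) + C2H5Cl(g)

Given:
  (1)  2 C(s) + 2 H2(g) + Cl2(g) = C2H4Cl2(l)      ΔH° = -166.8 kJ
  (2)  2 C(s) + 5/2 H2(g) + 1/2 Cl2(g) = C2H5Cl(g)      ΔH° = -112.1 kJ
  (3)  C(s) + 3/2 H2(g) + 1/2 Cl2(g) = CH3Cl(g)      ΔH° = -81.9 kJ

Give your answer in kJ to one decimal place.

(1) × 2 (scale by 2 for the 2 C2H4Cl2(l)): (2)·(-166.8) = -333.6 kJ
(2) as written (C2H5Cl(g) already on the product side): -112.1 kJ
(3) reversed and × 2 (reverse to put CH3Cl(g) on the reactant side; ×2 to match 2 CH3Cl(g) in the target): (-2)·(-81.9) = +163.8 kJ
ΔH° = (-333.6) + (-112.1) + (+163.8) = -281.9 kJ

ΔH° = -281.9 kJ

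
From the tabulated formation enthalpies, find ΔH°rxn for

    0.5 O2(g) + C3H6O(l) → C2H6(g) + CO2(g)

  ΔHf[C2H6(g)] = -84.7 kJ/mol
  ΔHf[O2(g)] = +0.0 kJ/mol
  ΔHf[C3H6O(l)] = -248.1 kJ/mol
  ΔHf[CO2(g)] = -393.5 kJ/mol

ΔH°rxn = -230.1 kJ/mol

ΔH°rxn = Σ nΔHf°(products) − Σ nΔHf°(reactants).
Products: 1·(-84.7) + 1·(-393.5) = -478.2
Reactants: 1/2·(+0.0) + 1·(-248.1) = -248.1
ΔH°rxn = (-478.2) − (-248.1) = -230.1 kJ/mol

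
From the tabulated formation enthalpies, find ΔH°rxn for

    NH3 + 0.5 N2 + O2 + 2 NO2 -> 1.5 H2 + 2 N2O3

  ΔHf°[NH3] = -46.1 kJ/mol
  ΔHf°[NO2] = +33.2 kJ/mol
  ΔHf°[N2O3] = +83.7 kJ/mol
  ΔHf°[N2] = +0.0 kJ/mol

ΔH°rxn = Σ nΔHf°(products) − Σ nΔHf°(reactants).
Products: 3/2·(+0.0) + 2·(+83.7) = +167.4
Reactants: 1·(-46.1) + 1/2·(+0.0) + 1·(+0.0) + 2·(+33.2) = +20.3
ΔH°rxn = (+167.4) − (+20.3) = 147.1 kJ/mol

ΔH°rxn = 147.1 kJ/mol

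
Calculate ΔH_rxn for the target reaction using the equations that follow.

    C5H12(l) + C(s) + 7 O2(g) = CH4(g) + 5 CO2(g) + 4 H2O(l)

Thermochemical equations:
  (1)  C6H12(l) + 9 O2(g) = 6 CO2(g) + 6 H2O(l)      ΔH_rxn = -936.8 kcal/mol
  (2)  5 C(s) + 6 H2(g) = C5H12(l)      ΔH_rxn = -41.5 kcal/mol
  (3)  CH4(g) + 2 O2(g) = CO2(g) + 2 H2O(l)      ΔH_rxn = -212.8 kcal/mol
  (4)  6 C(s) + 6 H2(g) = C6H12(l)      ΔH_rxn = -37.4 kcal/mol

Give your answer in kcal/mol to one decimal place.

(1) as written: -936.8 kcal/mol
(2) reversed (C5H12(l) must end up as a reactant): +41.5 kcal/mol
(3) reversed (CH4(g) must end up as a product): +212.8 kcal/mol
(4) as written: -37.4 kcal/mol
Combining the equations, ΔH_rxn = (-936.8) + (+41.5) + (+212.8) + (-37.4) = -719.9 kcal/mol

ΔH_rxn = -719.9 kcal/mol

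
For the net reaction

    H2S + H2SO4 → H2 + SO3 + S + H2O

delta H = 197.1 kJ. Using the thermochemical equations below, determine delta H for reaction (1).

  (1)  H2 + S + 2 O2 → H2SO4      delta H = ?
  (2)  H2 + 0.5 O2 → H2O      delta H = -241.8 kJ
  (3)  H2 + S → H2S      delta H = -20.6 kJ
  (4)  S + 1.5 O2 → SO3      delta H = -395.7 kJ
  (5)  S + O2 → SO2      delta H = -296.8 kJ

delta H = -814.0 kJ

(1) reversed (H2SO4 must end up as a reactant): contributes −x
(2) as written (H2O already on the product side): -241.8 kJ
(3) reversed (reverse to put H2S on the reactant side): +20.6 kJ
(4) as written (SO3 already on the product side): -395.7 kJ
(5): not needed (SO2 appears nowhere else).
+197.1 = (-241.8) + (+20.6) + (-395.7) − x
x = (+197.1 − (-616.9)) / (-1) = -814.0 kJ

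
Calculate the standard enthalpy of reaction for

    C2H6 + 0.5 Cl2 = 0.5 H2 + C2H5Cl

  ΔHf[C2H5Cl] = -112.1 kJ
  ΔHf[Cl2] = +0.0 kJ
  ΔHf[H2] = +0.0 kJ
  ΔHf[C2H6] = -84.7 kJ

ΔH°rxn = -27.4 kJ

ΔH°rxn = Σ nΔHf°(products) − Σ nΔHf°(reactants).
Products: 1/2·(+0.0) + 1·(-112.1) = -112.1
Reactants: 1·(-84.7) + 1/2·(+0.0) = -84.7
ΔH°rxn = (-112.1) − (-84.7) = -27.4 kJ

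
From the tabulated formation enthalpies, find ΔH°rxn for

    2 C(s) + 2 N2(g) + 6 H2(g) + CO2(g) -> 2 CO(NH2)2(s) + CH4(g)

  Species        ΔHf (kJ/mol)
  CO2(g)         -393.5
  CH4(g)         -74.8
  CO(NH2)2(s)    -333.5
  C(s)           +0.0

Products: 2·(-333.5) + 1·(-74.8) = -741.8
Reactants: 2·(+0.0) + 2·(+0.0) + 6·(+0.0) + 1·(-393.5) = -393.5
ΔH°rxn = (-741.8) − (-393.5) = -348.3 kJ/mol

ΔH°rxn = -348.3 kJ/mol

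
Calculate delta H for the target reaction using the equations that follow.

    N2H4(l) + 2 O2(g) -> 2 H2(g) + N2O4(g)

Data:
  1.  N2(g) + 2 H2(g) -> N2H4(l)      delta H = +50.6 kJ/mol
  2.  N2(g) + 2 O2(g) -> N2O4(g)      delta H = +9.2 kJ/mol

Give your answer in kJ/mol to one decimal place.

eq. 1 reversed: -50.6 kJ/mol
eq. 2 as written: +9.2 kJ/mol
delta H = (-50.6) + (+9.2) = -41.4 kJ/mol

delta H = -41.4 kJ/mol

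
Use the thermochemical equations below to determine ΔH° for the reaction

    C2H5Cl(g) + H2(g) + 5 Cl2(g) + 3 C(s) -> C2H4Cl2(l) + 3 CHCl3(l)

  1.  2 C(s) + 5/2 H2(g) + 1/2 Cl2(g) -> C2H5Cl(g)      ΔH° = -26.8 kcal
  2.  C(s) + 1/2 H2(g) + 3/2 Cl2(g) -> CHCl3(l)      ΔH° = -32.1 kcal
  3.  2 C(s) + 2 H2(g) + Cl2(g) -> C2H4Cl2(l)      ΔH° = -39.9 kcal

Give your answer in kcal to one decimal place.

eq. 1 reversed (C2H5Cl(g) must end up as a reactant): +26.8 kcal
eq. 2 × 3 (scale by 3 for the 3 CHCl3(l)): (3)·(-32.1) = -96.3 kcal
eq. 3 as written (C2H4Cl2(l) already on the product side): -39.9 kcal
ΔH° = (+26.8) + (-96.3) + (-39.9) = -109.4 kcal

ΔH° = -109.4 kcal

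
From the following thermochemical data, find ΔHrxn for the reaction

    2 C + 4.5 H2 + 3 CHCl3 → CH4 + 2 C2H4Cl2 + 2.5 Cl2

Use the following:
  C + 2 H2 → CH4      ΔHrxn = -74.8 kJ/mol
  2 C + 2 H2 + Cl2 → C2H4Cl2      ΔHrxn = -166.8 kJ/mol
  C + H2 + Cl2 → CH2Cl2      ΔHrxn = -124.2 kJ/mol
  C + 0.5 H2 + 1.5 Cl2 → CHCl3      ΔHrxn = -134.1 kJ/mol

ΔHrxn = -6.1 kJ/mol

equation 1 as written (CH4 already on the product side): -74.8 kJ/mol
equation 2 × 2 (scale by 2 for the 2 C2H4Cl2): (2)·(-166.8) = -333.6 kJ/mol
equation 3: not needed (CH2Cl2 appears nowhere else).
equation 4 reversed and × 3 (CHCl3 must end up as a reactant; scale by 3 for the 3 CHCl3): (-3)·(-134.1) = +402.3 kJ/mol
Summing the manipulated equations, ΔHrxn = (-74.8) + (-333.6) + (+402.3) = -6.1 kJ/mol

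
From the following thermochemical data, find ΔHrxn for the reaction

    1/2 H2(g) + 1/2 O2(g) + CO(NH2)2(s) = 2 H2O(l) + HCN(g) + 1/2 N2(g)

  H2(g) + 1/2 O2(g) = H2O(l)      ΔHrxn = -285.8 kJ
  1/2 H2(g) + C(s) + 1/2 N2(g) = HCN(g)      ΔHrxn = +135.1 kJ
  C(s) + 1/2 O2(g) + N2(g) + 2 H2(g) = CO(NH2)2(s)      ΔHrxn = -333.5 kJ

ΔHrxn = -103.0 kJ

equation 1 × 2: (2)·(-285.8) = -571.6 kJ
equation 2 as written: +135.1 kJ
equation 3 reversed: +333.5 kJ
ΔHrxn = (2)·(-285.8) + (1)·(+135.1) + (-1)·(-333.5) = -103.0 kJ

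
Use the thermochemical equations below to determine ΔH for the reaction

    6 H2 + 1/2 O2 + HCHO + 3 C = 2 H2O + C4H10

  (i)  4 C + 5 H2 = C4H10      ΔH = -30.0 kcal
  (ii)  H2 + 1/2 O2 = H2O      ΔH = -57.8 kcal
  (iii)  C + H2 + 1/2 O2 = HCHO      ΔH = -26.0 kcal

ΔH = -119.6 kcal

(i) as written (C4H10 already on the product side): -30.0 kcal
(ii) × 2 (×2 to match 2 H2O in the target): (2)·(-57.8) = -115.6 kcal
(iii) reversed (reverse to put HCHO on the reactant side): +26.0 kcal
ΔH = (1)·(-30.0) + (2)·(-57.8) + (-1)·(-26.0) = -119.6 kcal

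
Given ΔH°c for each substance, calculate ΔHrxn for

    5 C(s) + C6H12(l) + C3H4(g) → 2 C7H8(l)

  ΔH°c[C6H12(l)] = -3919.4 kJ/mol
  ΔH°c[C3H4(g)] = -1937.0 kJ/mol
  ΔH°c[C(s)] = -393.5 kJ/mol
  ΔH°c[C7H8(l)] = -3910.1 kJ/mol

ΔHrxn = -3.7 kJ/mol

Using ΔH = Σ nΔHc°(reactants) − Σ nΔHc°(products):
= [5·(-393.5) + 1·(-3919.4) + 1·(-1937.0)] − [2·(-3910.1)]
= -3.7 kJ/mol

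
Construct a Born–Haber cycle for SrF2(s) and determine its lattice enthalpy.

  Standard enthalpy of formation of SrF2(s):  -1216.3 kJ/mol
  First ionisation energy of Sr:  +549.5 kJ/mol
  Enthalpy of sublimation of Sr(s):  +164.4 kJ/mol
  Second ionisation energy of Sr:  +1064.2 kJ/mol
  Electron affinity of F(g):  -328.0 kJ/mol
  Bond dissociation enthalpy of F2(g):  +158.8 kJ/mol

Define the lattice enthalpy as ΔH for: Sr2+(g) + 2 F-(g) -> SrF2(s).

ΔHf° = 1·ΔHsub + 1·(ΣIE) + 1·D(F2) + 2·EA + U
-1216.3 = 1·(+164.4) + 1·(+1613.7) + 1·(+158.8) + 2·(-328.0) + U
U = -1216.3 − (+1280.9) = -2497.2 kJ/mol

U = -2497.2 kJ/mol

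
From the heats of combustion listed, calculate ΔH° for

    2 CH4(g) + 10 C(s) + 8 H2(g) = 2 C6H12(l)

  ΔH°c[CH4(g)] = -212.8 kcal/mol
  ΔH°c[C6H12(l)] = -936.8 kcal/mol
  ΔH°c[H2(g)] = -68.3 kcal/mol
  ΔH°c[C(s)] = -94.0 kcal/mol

ΔH° = -38.4 kcal/mol

Using ΔH = Σ nΔHc°(reactants) − Σ nΔHc°(products):
= [2·(-212.8) + 10·(-94.0) + 8·(-68.3)] − [2·(-936.8)]
= -38.4 kcal/mol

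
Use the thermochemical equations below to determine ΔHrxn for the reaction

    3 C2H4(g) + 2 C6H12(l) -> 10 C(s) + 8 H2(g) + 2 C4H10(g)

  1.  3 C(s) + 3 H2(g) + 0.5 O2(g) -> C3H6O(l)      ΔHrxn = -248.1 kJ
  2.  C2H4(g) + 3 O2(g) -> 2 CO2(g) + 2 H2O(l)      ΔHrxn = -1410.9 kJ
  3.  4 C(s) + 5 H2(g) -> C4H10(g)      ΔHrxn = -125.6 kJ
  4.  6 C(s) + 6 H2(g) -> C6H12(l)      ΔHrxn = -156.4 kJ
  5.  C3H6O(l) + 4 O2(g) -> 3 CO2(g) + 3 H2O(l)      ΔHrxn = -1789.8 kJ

eq. 1 reversed and × 2: (-2)·(-248.1) = +496.2 kJ
eq. 2 × 3: (3)·(-1410.9) = -4232.7 kJ
eq. 3 × 2: (2)·(-125.6) = -251.2 kJ
eq. 4 reversed and × 2: (-2)·(-156.4) = +312.8 kJ
eq. 5 reversed and × 2: (-2)·(-1789.8) = +3579.6 kJ
Combining the equations, ΔHrxn = (+496.2) + (-4232.7) + (-251.2) + (+312.8) + (+3579.6) = -95.3 kJ

ΔHrxn = -95.3 kJ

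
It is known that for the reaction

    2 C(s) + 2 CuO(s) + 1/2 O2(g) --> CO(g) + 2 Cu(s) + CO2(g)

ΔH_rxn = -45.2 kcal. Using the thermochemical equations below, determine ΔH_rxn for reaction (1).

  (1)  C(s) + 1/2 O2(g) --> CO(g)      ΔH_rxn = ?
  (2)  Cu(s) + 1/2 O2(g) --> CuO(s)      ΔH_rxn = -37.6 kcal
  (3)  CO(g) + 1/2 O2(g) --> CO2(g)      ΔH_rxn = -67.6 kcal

ΔH_rxn = -26.4 kcal

(1) × 2 (×2 to match 2 C(s) in the target): contributes 2·x
(2) reversed and × 2 (reverse to put CuO(s) on the reactant side; ×2 to match 2 CuO(s) in the target): (-2)·(-37.6) = +75.2 kcal
(3) as written (CO2(g) already on the product side): -67.6 kcal
-45.2 = (+75.2) + (-67.6) + 2·x
x = (-45.2 − (+7.6)) / (2) = -26.4 kcal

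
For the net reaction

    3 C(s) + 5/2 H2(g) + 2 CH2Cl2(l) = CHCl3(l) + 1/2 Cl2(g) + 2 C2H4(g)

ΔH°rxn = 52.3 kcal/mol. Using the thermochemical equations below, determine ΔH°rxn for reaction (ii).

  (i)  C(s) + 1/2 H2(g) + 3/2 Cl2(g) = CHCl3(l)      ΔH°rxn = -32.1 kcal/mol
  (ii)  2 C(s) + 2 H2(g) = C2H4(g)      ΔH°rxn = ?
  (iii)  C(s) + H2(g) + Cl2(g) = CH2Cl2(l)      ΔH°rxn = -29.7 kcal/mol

ΔH°rxn = 12.5 kcal/mol

(i) as written: -32.1 kcal/mol
(ii) × 2: contributes 2·x
(iii) reversed and × 2: (-2)·(-29.7) = +59.4 kcal/mol
+52.3 = (-32.1) + (+59.4) + 2·x
x = (+52.3 − (+27.3)) / (2) = 12.5 kcal/mol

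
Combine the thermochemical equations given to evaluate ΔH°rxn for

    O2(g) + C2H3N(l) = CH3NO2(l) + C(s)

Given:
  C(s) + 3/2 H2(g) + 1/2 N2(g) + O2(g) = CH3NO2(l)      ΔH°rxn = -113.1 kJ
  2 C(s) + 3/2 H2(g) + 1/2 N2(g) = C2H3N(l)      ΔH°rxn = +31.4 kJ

ΔH°rxn = -144.5 kJ

equation 1 as written: -113.1 kJ
equation 2 reversed: -31.4 kJ
Combining the equations, ΔH°rxn = (-113.1) + (-31.4) = -144.5 kJ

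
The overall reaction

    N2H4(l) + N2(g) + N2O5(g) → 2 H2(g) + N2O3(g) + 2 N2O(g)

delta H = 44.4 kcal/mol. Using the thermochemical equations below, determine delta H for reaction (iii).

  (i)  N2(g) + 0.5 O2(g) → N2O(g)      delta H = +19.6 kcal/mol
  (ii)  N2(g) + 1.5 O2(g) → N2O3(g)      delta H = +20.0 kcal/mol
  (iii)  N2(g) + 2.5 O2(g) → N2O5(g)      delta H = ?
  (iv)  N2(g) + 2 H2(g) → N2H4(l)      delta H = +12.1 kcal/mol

delta H = 2.7 kcal/mol

(i) × 2: (2)·(+19.6) = +39.2 kcal/mol
(ii) as written: +20.0 kcal/mol
(iii) reversed: contributes −x
(iv) reversed: -12.1 kcal/mol
+44.4 = (+39.2) + (+20.0) + (-12.1) − x
x = (+44.4 − (+47.1)) / (-1) = 2.7 kcal/mol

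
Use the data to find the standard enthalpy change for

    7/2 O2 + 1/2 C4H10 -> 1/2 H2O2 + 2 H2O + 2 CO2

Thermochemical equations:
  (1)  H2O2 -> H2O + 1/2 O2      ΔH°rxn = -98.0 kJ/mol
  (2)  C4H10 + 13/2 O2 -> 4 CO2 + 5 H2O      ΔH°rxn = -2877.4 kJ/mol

(1) reversed and × 1/2 (reverse to put H2O2 on the product side; ×1/2 to match 1/2 H2O2 in the target): (-1/2)·(-98.0) = +49.0 kJ/mol
(2) × 1/2 (×1/2 to match 1/2 C4H10 in the target): (1/2)·(-2877.4) = -1438.7 kJ/mol
ΔH°rxn = (+49.0) + (-1438.7) = -1389.7 kJ/mol

ΔH°rxn = -1389.7 kJ/mol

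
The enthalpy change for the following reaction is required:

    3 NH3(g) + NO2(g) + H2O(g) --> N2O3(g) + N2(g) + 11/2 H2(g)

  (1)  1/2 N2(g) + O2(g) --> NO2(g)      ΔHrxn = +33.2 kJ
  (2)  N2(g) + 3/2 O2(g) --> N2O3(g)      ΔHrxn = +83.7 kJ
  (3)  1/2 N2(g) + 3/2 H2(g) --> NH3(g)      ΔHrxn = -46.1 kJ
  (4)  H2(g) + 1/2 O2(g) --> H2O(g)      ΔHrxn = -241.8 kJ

ΔHrxn = 430.6 kJ

(1) reversed (NO2(g) must end up as a reactant): -33.2 kJ
(2) as written (N2O3(g) already on the product side): +83.7 kJ
(3) reversed and × 3 (NH3(g) must end up as a reactant; ×3 to match 3 NH3(g) in the target): (-3)·(-46.1) = +138.3 kJ
(4) reversed (H2O(g) must end up as a reactant): +241.8 kJ
ΔHrxn = (-33.2) + (+83.7) + (+138.3) + (+241.8) = 430.6 kJ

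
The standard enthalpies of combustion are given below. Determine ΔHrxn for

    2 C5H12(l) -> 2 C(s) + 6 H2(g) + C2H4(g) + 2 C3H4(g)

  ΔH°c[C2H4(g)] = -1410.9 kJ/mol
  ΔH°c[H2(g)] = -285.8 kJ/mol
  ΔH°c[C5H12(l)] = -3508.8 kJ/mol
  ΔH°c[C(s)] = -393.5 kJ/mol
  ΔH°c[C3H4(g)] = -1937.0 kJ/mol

Using ΔH = Σ nΔHc°(reactants) − Σ nΔHc°(products):
= [2·(-3508.8)] − [2·(-393.5) + 6·(-285.8) + 1·(-1410.9) + 2·(-1937.0)]
= 769.1 kJ/mol

ΔHrxn = 769.1 kJ/mol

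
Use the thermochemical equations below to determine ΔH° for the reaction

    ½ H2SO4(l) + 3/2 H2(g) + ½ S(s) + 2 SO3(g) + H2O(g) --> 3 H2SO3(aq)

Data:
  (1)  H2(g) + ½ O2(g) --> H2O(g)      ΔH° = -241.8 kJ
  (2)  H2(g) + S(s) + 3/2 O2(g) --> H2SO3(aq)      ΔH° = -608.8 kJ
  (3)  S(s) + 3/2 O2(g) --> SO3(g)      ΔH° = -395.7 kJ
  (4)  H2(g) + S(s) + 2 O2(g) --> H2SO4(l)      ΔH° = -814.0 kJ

(1) reversed (reverse to put H2O(g) on the reactant side): +241.8 kJ
(2) × 3 (scale by 3 for the 3 H2SO3(aq)): (3)·(-608.8) = -1826.4 kJ
(3) reversed and × 2 (SO3(g) must end up as a reactant; scale by 2 for the 2 SO3(g)): (-2)·(-395.7) = +791.4 kJ
(4) reversed and × 1/2 (H2SO4(l) must end up as a reactant; ×1/2 to match 1/2 H2SO4(l) in the target): (-1/2)·(-814.0) = +407.0 kJ
Combining the equations, ΔH° = (+241.8) + (-1826.4) + (+791.4) + (+407.0) = -386.2 kJ

ΔH° = -386.2 kJ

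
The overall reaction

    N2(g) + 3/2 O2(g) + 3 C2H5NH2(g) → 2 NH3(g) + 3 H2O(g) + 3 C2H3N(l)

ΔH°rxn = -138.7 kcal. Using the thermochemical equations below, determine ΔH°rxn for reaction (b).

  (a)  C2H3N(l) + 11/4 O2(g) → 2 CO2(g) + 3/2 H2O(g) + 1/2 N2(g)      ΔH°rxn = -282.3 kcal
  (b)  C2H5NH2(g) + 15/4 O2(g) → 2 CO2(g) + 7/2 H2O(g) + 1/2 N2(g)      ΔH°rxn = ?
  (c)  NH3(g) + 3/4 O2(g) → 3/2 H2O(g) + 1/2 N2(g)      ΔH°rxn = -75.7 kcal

ΔH°rxn = -379.0 kcal

(a) reversed and × 3 (C2H3N(l) must end up as a product; ×3 to match 3 C2H3N(l) in the target): (-3)·(-282.3) = +846.9 kcal
(b) × 3 (×3 to match 3 C2H5NH2(g) in the target): contributes 3·x
(c) reversed and × 2 (NH3(g) must end up as a product; ×2 to match 2 NH3(g) in the target): (-2)·(-75.7) = +151.4 kcal
-138.7 = (+846.9) + (+151.4) + 3·x
x = (-138.7 − (+998.3)) / (3) = -379.0 kcal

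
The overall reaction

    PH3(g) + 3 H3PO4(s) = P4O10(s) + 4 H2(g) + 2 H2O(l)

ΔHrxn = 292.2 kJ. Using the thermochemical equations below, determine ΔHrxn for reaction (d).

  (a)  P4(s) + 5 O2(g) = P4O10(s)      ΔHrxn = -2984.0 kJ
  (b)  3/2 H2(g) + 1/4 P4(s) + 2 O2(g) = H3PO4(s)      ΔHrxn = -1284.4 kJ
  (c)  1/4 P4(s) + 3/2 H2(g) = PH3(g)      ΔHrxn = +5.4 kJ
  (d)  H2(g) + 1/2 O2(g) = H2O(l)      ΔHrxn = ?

ΔHrxn = -285.8 kJ

(a) as written: -2984.0 kJ
(b) reversed and × 3: (-3)·(-1284.4) = +3853.2 kJ
(c) reversed: -5.4 kJ
(d) × 2: contributes 2·x
+292.2 = (-2984.0) + (+3853.2) + (-5.4) + 2·x
x = (+292.2 − (+863.8)) / (2) = -285.8 kJ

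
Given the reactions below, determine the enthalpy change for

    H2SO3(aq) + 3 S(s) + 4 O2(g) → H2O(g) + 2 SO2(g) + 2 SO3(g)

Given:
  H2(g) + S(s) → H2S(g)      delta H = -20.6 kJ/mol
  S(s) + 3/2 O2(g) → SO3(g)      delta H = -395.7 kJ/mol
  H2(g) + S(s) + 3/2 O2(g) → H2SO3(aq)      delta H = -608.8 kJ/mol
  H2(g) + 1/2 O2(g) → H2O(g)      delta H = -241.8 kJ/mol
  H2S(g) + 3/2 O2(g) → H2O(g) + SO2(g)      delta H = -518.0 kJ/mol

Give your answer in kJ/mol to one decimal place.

equation 1 × 2: (2)·(-20.6) = -41.2 kJ/mol
equation 2 × 2 (scale by 2 for the 2 SO3(g)): (2)·(-395.7) = -791.4 kJ/mol
equation 3 reversed (reverse to put H2SO3(aq) on the reactant side): +608.8 kJ/mol
equation 4 reversed: +241.8 kJ/mol
equation 5 × 2 (×2 to match 2 SO2(g) in the target): (2)·(-518.0) = -1036.0 kJ/mol
delta H = (2)·(-20.6) + (2)·(-395.7) + (-1)·(-608.8) + (-1)·(-241.8) + (2)·(-518.0) = -1018.0 kJ/mol

delta H = -1018.0 kJ/mol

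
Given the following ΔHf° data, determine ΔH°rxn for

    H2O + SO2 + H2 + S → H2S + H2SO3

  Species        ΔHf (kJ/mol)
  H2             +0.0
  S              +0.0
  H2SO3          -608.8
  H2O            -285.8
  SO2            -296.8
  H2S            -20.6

ΔH°rxn = Σ nΔHf°(products) − Σ nΔHf°(reactants).
Products: 1·(-20.6) + 1·(-608.8) = -629.4
Reactants: 1·(-285.8) + 1·(-296.8) + 1·(+0.0) + 1·(+0.0) = -582.6
ΔH°rxn = (-629.4) − (-582.6) = -46.8 kJ/mol

ΔH°rxn = -46.8 kJ/mol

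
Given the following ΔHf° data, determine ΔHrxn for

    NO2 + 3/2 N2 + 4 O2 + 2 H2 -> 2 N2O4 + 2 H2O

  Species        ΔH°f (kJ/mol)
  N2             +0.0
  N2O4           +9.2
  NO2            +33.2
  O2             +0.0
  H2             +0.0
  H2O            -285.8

ΔHrxn = -586.4 kJ/mol

Products: 2·(+9.2) + 2·(-285.8) = -553.2
Reactants: 1·(+33.2) + 3/2·(+0.0) + 4·(+0.0) + 2·(+0.0) = +33.2
ΔHrxn = (-553.2) − (+33.2) = -586.4 kJ/mol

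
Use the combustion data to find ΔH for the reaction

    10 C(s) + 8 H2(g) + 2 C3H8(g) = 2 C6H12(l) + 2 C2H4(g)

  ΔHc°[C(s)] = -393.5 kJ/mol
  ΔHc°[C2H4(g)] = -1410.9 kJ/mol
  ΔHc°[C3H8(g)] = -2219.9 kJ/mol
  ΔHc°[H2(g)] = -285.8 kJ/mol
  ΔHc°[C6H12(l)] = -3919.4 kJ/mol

With combustion enthalpies, reactants minus products:
= [10·(-393.5) + 8·(-285.8) + 2·(-2219.9)] − [2·(-3919.4) + 2·(-1410.9)]
= -0.6 kJ/mol

ΔH = -0.6 kJ/mol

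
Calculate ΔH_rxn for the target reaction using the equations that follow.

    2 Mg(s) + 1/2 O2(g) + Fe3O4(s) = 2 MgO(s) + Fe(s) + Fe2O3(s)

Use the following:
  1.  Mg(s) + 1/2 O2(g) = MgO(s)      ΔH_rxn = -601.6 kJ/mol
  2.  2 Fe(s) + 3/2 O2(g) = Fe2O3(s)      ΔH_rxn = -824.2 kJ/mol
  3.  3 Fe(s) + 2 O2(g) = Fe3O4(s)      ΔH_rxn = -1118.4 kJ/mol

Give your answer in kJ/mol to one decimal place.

eq. 1 × 2 (scale by 2 for the 2 MgO(s)): (2)·(-601.6) = -1203.2 kJ/mol
eq. 2 as written (Fe2O3(s) already on the product side): -824.2 kJ/mol
eq. 3 reversed (reverse to put Fe3O4(s) on the reactant side): +1118.4 kJ/mol
ΔH_rxn = (2)·(-601.6) + (1)·(-824.2) + (-1)·(-1118.4) = -909.0 kJ/mol

ΔH_rxn = -909.0 kJ/mol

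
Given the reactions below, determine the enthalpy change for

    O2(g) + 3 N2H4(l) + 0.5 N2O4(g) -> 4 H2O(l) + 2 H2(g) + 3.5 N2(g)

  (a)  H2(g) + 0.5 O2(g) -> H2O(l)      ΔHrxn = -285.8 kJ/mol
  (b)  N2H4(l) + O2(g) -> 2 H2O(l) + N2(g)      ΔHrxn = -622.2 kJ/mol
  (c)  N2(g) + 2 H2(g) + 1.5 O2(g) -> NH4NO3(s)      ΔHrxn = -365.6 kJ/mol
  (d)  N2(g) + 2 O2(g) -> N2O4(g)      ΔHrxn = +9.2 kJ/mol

ΔHrxn = -1299.6 kJ/mol

(a) reversed and × 2: (-2)·(-285.8) = +571.6 kJ/mol
(b) × 3: (3)·(-622.2) = -1866.6 kJ/mol
(c): not needed.
(d) reversed and × 1/2: (-1/2)·(+9.2) = -4.6 kJ/mol
Since enthalpy is a state function, ΔHrxn = (+571.6) + (-1866.6) + (-4.6) = -1299.6 kJ/mol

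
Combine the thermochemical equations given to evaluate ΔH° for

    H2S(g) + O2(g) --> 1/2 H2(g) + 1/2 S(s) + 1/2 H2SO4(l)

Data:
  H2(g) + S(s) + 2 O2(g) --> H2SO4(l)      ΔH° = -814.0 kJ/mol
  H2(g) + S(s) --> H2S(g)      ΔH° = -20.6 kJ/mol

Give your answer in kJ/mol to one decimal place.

ΔH° = -386.4 kJ/mol

equation 1 × 1/2: (1/2)·(-814.0) = -407.0 kJ/mol
equation 2 reversed: +20.6 kJ/mol
Combining the equations, ΔH° = (1/2)·(-814.0) + (-1)·(-20.6) = -386.4 kJ/mol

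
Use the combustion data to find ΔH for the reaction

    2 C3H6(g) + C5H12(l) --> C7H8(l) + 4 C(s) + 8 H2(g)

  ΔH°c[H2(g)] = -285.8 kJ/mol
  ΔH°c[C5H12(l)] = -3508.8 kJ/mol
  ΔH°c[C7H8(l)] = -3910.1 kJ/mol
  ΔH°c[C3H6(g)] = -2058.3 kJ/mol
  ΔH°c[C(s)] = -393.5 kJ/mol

ΔH = 145.1 kJ/mol

Using ΔH = Σ nΔHc°(reactants) − Σ nΔHc°(products):
= [2·(-2058.3) + 1·(-3508.8)] − [1·(-3910.1) + 4·(-393.5) + 8·(-285.8)]
= 145.1 kJ/mol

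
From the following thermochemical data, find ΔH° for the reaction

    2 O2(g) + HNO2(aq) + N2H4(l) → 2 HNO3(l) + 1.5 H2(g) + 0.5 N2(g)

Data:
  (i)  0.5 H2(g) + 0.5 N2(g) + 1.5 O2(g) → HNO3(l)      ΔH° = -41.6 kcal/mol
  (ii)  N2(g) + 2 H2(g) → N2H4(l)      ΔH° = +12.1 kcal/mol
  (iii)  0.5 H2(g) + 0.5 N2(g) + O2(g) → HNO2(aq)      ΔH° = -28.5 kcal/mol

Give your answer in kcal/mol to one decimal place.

(i) × 2: (2)·(-41.6) = -83.2 kcal/mol
(ii) reversed: -12.1 kcal/mol
(iii) reversed: +28.5 kcal/mol
ΔH° = (2)·(-41.6) + (-1)·(+12.1) + (-1)·(-28.5) = -66.8 kcal/mol

ΔH° = -66.8 kcal/mol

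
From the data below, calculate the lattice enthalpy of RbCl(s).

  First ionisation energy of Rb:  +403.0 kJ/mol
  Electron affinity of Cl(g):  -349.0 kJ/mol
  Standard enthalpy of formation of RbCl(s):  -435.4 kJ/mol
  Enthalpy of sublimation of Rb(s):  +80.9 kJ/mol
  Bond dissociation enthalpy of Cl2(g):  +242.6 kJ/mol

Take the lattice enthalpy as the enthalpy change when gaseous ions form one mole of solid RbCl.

ΔHf° = 1·ΔHsub + 1·(ΣIE) + 1/2·D(Cl2) + 1·EA + U
-435.4 = 1·(+80.9) + 1·(+403.0) + 1/2·(+242.6) + 1·(-349.0) + U
U = -435.4 − (+256.2) = -691.6 kJ/mol

U = -691.6 kJ/mol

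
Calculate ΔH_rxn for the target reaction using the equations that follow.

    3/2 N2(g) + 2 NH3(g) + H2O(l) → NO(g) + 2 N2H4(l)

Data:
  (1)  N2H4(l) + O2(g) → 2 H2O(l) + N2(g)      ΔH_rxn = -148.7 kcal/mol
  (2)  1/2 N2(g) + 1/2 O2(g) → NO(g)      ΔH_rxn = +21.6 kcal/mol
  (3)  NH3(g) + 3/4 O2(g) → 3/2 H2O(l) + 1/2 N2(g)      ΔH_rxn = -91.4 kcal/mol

(1) reversed and × 2 (reverse to put N2H4(l) on the product side; ×2 to match 2 N2H4(l) in the target): (-2)·(-148.7) = +297.4 kcal/mol
(2) as written (NO(g) already on the product side): +21.6 kcal/mol
(3) × 2 (scale by 2 for the 2 NH3(g)): (2)·(-91.4) = -182.8 kcal/mol
ΔH_rxn = (+297.4) + (+21.6) + (-182.8) = 136.2 kcal/mol

ΔH_rxn = 136.2 kcal/mol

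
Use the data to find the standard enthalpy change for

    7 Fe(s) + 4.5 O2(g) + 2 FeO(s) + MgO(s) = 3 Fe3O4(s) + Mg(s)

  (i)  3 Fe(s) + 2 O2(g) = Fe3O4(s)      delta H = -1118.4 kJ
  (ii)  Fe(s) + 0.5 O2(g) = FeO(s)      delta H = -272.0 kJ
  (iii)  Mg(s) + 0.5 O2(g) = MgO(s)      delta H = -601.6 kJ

delta H = -2209.6 kJ

(i) × 3 (scale by 3 for the 3 Fe3O4(s)): (3)·(-1118.4) = -3355.2 kJ
(ii) reversed and × 2 (FeO(s) must end up as a reactant; scale by 2 for the 2 FeO(s)): (-2)·(-272.0) = +544.0 kJ
(iii) reversed (reverse to put MgO(s) on the reactant side): +601.6 kJ
delta H = (-3355.2) + (+544.0) + (+601.6) = -2209.6 kJ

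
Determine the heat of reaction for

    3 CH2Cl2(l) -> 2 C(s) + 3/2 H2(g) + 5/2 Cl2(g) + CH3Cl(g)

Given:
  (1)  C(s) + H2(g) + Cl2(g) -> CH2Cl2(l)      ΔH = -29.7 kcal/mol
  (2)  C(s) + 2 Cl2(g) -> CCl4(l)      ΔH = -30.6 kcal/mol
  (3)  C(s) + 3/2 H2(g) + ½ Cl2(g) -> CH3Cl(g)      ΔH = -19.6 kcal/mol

(1) reversed and × 3 (reverse to put CH2Cl2(l) on the reactant side; ×3 to match 3 CH2Cl2(l) in the target): (-3)·(-29.7) = +89.1 kcal/mol
(2): not needed (CCl4(l) appears nowhere else).
(3) as written (CH3Cl(g) already on the product side): -19.6 kcal/mol
ΔH = (+89.1) + (-19.6) = 69.5 kcal/mol

ΔH = 69.5 kcal/mol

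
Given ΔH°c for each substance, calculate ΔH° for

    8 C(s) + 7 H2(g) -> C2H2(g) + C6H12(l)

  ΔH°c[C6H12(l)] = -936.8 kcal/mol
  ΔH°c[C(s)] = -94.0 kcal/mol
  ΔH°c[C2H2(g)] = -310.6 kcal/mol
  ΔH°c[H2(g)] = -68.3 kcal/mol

ΔH° = 17.3 kcal/mol

Using ΔH = Σ nΔHc°(reactants) − Σ nΔHc°(products):
= [8·(-94.0) + 7·(-68.3)] − [1·(-310.6) + 1·(-936.8)]
= 17.3 kcal/mol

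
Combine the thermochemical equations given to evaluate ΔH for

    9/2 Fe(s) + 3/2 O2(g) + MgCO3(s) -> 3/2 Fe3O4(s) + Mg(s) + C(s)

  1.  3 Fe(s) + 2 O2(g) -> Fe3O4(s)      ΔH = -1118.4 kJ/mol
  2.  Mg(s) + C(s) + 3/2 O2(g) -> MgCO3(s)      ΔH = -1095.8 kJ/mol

ΔH = -581.8 kJ/mol

eq. 1 × 3/2 (×3/2 to match 3/2 Fe3O4(s) in the target): (3/2)·(-1118.4) = -1677.6 kJ/mol
eq. 2 reversed (MgCO3(s) must end up as a reactant): +1095.8 kJ/mol
By Hess's law, ΔH = (3/2)·(-1118.4) + (-1)·(-1095.8) = -581.8 kJ/mol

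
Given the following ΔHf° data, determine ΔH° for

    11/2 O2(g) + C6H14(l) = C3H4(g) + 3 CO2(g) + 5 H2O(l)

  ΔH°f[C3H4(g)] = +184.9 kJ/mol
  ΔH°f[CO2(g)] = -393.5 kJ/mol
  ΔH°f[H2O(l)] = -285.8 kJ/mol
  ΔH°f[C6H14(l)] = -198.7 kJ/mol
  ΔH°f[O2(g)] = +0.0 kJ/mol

Products: 1·(+184.9) + 3·(-393.5) + 5·(-285.8) = -2424.6
Reactants: 11/2·(+0.0) + 1·(-198.7) = -198.7
ΔH° = (-2424.6) − (-198.7) = -2225.9 kJ/mol

ΔH° = -2225.9 kJ/mol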